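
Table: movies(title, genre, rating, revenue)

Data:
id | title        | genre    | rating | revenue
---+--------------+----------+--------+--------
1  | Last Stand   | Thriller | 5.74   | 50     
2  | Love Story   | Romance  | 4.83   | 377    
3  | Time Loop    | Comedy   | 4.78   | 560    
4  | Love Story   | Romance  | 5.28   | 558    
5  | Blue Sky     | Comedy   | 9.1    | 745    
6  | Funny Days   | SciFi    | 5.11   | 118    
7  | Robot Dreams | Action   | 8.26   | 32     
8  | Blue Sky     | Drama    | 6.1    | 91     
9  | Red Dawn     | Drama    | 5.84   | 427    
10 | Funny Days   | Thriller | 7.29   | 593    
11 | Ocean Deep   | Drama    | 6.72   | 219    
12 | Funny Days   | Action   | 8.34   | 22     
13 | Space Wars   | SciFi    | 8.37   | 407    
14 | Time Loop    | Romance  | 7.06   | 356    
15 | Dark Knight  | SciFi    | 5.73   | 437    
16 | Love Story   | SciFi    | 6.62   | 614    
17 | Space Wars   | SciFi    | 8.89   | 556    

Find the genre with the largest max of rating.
SELECT genre, MAX(rating) as val
FROM movies
GROUP BY genre
ORDER BY val DESC
LIMIT 1

Result: Comedy with max(rating) = 9.10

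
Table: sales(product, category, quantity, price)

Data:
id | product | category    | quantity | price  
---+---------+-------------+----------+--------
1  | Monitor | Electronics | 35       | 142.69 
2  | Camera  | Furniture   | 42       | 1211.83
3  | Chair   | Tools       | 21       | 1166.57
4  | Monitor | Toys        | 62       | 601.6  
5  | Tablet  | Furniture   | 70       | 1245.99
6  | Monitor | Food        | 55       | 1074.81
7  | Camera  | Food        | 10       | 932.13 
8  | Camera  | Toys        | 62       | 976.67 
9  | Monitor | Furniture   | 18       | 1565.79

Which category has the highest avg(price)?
SELECT category, AVG(price) as val
FROM sales
GROUP BY category
ORDER BY val DESC
LIMIT 1

Result: Furniture with avg(price) = 1341.20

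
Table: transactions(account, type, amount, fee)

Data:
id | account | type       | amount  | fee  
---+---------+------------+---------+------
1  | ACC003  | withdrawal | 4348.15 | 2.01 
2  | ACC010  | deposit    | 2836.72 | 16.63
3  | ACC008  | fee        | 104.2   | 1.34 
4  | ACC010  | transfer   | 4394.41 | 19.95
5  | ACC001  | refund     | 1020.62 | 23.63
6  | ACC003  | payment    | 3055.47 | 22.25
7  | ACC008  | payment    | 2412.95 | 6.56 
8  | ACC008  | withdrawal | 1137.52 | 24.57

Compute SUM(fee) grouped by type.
SELECT type, SUM(fee) as result
FROM transactions
GROUP BY type

Result:
  deposit: 16.63
  fee: 1.34
  payment: 28.81
  refund: 23.63
  transfer: 19.95
  withdrawal: 26.58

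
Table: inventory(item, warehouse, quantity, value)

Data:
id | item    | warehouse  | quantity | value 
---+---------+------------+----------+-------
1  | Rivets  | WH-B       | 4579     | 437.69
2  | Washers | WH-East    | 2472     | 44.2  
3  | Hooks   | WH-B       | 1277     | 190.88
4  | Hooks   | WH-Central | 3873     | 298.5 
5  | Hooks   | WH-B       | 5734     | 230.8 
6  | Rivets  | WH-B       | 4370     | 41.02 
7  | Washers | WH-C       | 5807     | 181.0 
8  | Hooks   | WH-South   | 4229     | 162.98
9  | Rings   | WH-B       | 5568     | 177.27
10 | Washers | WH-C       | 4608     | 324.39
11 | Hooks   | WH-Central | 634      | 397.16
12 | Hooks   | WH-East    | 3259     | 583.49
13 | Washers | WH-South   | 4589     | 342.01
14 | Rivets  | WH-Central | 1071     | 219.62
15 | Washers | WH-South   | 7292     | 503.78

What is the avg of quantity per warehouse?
SELECT warehouse, AVG(quantity) as result
FROM inventory
GROUP BY warehouse

Result:
  WH-B: 4305.60
  WH-C: 5207.50
  WH-Central: 1859.33
  WH-East: 2865.50
  WH-South: 5370.00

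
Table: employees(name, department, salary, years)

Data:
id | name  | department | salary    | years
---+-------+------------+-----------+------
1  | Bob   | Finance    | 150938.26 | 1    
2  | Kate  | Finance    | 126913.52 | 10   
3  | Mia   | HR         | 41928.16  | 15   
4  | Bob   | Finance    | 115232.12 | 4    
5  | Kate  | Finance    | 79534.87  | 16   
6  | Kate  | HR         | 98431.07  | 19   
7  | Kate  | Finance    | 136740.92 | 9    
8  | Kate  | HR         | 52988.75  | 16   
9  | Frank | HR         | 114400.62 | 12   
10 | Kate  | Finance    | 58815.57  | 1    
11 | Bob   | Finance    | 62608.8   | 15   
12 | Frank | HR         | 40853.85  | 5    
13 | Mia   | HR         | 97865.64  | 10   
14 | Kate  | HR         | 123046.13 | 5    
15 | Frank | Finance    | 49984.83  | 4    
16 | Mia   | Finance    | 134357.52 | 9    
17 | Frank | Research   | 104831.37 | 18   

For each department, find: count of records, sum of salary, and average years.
SELECT department,
       COUNT(*) as cnt,
       SUM(salary) as total_salary,
       AVG(years) as avg_years
FROM employees
GROUP BY department

Result:
  Finance: 9 records, 915126.41 total salary, 7.67 avg years
  HR: 7 records, 569514.22 total salary, 11.71 avg years
  Research: 1 records, 104831.37 total salary, 18.00 avg years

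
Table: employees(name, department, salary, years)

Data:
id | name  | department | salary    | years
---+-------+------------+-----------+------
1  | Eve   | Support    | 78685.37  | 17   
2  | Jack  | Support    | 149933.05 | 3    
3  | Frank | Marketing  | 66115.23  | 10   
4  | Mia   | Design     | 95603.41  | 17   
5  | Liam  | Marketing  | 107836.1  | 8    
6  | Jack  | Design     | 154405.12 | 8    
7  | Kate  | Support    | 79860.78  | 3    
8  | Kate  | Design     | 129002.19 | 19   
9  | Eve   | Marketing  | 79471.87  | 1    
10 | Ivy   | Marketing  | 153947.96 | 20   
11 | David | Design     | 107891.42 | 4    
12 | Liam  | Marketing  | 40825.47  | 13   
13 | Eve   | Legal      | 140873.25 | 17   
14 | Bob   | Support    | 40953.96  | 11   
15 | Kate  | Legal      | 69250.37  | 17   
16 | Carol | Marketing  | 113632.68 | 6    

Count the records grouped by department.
SELECT department, COUNT(*) as count
FROM employees
GROUP BY department

Result:
  Design: 4
  Legal: 2
  Marketing: 6
  Support: 4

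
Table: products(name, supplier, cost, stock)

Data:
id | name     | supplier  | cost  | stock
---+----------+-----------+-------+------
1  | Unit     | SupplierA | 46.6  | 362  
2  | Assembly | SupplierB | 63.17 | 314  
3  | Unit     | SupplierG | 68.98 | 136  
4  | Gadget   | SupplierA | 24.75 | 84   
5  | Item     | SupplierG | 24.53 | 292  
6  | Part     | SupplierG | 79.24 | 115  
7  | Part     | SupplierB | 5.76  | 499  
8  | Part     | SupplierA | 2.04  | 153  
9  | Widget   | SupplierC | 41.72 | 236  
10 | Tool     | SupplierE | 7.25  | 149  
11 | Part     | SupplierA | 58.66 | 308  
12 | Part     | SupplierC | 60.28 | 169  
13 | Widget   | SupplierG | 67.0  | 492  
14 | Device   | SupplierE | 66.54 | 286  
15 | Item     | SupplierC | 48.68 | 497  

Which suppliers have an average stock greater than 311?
SELECT supplier, AVG(stock)
FROM products
GROUP BY supplier
HAVING AVG(stock) > 311

Result:
  SupplierB: avg=406.50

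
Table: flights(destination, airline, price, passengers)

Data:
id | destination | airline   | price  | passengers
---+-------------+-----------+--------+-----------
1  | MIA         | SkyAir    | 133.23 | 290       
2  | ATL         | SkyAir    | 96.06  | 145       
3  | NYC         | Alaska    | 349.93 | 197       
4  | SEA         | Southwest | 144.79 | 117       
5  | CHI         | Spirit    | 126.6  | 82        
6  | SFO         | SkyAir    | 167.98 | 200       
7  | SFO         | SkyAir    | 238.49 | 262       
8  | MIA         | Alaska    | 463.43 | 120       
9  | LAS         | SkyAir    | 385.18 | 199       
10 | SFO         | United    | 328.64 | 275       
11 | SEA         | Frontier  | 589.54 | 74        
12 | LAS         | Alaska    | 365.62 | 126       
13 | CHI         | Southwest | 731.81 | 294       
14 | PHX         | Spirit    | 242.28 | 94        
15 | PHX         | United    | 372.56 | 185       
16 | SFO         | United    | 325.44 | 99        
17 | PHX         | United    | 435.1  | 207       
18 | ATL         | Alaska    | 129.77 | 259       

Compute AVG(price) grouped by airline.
SELECT airline, AVG(price) as result
FROM flights
GROUP BY airline

Result:
  Alaska: 327.19
  Frontier: 589.54
  SkyAir: 204.19
  Southwest: 438.30
  Spirit: 184.44
  United: 365.44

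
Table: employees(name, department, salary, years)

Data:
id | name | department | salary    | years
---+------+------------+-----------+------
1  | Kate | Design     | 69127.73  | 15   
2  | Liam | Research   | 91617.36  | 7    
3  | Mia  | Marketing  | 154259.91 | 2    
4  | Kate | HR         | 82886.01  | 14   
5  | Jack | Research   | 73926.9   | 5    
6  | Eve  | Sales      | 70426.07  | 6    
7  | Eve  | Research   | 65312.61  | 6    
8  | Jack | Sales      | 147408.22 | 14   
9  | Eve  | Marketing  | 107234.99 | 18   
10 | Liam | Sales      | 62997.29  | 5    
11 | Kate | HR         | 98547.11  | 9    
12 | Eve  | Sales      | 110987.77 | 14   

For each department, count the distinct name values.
SELECT department, COUNT(DISTINCT name)
FROM employees
GROUP BY department

Result:
  Design: 1 distinct
  HR: 1 distinct
  Marketing: 2 distinct
  Research: 3 distinct
  Sales: 3 distinct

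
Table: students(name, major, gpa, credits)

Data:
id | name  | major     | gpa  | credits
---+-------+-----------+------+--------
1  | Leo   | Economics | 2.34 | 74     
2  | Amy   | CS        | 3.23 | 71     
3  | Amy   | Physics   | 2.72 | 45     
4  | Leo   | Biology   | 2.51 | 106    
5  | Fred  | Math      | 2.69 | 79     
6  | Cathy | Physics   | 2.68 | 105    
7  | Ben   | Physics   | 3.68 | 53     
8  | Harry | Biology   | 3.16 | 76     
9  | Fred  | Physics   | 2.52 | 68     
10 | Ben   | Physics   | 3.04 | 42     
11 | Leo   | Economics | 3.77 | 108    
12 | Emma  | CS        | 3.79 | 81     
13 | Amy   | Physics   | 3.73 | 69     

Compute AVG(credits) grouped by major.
SELECT major, AVG(credits) as result
FROM students
GROUP BY major

Result:
  Biology: 91.00
  CS: 76.00
  Economics: 91.00
  Math: 79.00
  Physics: 63.67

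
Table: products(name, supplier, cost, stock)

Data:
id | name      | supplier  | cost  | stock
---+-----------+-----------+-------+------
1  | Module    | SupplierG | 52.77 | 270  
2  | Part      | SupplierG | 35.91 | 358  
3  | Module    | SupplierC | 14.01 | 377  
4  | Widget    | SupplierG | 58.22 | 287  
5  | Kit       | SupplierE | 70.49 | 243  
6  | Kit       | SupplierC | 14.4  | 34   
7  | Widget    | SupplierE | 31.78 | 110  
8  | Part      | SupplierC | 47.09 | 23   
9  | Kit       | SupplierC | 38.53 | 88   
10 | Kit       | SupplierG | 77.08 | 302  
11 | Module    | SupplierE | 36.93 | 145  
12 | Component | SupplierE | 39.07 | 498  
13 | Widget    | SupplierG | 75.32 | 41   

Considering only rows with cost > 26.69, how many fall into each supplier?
SELECT supplier, COUNT(*)
FROM products
WHERE cost > 26.69
GROUP BY supplier

Note: WHERE filters rows before grouping.

Result:
  SupplierC: 2
  SupplierE: 4
  SupplierG: 5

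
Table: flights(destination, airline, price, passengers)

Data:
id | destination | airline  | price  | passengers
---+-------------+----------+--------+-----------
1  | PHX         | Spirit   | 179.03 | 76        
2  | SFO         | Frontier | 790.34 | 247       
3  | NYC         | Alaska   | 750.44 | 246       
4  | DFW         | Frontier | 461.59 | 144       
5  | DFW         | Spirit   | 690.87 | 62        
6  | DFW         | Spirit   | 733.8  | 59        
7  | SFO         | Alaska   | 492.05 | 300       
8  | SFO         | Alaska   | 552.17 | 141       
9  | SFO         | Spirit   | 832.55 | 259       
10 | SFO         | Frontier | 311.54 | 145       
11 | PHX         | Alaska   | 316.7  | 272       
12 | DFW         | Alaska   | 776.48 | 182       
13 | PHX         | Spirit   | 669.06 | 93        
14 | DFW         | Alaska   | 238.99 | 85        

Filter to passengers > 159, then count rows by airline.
SELECT airline, COUNT(*)
FROM flights
WHERE passengers > 159
GROUP BY airline

Note: WHERE filters rows before grouping.

Result:
  Alaska: 4
  Frontier: 1
  Spirit: 1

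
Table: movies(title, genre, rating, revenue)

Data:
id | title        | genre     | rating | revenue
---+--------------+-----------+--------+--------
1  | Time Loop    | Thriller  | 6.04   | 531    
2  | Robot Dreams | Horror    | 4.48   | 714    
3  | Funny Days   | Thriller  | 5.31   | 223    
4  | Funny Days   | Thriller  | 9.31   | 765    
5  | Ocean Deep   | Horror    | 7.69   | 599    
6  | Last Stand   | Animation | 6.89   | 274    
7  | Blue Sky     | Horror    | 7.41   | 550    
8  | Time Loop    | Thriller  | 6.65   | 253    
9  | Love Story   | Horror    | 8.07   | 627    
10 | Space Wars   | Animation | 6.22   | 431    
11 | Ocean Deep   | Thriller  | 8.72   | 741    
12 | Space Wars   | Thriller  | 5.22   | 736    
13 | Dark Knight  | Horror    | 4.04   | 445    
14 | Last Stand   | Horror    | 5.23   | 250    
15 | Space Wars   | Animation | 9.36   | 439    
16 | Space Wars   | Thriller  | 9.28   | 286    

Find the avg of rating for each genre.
SELECT genre, AVG(rating) as result
FROM movies
GROUP BY genre

Result:
  Animation: 7.49
  Horror: 6.15
  Thriller: 7.22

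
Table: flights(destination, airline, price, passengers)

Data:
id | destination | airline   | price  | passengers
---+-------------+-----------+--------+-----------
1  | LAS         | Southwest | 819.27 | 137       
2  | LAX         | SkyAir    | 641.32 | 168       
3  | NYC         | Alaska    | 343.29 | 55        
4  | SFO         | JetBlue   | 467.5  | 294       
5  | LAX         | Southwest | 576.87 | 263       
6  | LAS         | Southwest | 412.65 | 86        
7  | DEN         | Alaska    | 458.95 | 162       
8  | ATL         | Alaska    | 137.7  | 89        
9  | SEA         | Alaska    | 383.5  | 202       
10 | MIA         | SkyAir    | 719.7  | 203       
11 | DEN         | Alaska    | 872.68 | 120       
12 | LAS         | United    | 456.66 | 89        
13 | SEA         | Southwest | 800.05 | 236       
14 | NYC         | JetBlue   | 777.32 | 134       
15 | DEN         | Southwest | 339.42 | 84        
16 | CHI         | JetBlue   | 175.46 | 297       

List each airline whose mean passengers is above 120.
SELECT airline, AVG(passengers)
FROM flights
GROUP BY airline
HAVING AVG(passengers) > 120

Result:
  Alaska: avg=125.60
  JetBlue: avg=241.67
  SkyAir: avg=185.50
  Southwest: avg=161.20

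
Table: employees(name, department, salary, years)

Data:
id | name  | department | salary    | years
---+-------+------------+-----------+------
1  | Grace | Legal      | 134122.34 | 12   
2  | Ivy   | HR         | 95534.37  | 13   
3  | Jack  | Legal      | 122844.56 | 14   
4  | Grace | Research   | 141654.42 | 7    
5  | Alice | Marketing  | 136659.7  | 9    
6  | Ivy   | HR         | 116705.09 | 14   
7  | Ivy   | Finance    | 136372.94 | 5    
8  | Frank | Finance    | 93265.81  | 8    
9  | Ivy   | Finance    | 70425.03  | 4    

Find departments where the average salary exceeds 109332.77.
SELECT department, AVG(salary)
FROM employees
GROUP BY department
HAVING AVG(salary) > 109332.77

Result:
  Legal: avg=128483.45
  Marketing: avg=136659.70
  Research: avg=141654.42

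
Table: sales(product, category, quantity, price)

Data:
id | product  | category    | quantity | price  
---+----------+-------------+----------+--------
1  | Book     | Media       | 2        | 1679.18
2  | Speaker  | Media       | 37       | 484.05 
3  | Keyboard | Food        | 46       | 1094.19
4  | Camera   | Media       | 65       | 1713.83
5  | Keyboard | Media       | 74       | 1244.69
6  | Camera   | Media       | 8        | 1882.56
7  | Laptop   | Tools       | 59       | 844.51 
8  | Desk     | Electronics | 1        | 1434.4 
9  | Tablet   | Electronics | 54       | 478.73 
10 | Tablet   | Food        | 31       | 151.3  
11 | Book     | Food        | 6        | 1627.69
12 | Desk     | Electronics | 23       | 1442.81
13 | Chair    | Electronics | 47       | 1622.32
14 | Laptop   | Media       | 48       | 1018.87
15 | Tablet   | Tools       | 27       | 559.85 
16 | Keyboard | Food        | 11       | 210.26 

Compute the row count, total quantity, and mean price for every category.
SELECT category,
       COUNT(*) as cnt,
       SUM(quantity) as total_quantity,
       AVG(price) as avg_price
FROM sales
GROUP BY category

Result:
  Electronics: 4 records, 125 total quantity, 1244.57 avg price
  Food: 4 records, 94 total quantity, 770.86 avg price
  Media: 6 records, 234 total quantity, 1337.20 avg price
  Tools: 2 records, 86 total quantity, 702.18 avg price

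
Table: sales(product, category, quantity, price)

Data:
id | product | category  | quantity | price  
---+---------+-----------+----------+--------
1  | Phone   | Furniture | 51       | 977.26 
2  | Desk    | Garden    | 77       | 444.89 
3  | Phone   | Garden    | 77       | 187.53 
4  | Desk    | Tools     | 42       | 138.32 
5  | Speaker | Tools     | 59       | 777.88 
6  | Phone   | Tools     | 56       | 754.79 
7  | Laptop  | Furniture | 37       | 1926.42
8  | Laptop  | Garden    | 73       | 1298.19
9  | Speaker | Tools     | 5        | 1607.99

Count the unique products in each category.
SELECT category, COUNT(DISTINCT product)
FROM sales
GROUP BY category

Result:
  Furniture: 2 distinct
  Garden: 3 distinct
  Tools: 3 distinct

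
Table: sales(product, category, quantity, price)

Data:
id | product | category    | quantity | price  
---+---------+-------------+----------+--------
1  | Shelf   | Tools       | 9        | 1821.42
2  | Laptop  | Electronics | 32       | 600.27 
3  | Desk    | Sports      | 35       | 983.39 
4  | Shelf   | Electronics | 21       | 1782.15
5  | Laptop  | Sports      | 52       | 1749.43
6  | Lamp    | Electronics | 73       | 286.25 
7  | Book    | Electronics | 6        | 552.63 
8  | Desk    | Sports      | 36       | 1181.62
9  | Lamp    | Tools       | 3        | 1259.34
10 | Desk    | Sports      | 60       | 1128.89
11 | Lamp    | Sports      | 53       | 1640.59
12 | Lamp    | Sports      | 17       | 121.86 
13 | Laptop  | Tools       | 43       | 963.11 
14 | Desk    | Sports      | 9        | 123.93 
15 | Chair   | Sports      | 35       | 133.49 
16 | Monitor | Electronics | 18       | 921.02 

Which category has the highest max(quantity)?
SELECT category, MAX(quantity) as val
FROM sales
GROUP BY category
ORDER BY val DESC
LIMIT 1

Result: Electronics with max(quantity) = 73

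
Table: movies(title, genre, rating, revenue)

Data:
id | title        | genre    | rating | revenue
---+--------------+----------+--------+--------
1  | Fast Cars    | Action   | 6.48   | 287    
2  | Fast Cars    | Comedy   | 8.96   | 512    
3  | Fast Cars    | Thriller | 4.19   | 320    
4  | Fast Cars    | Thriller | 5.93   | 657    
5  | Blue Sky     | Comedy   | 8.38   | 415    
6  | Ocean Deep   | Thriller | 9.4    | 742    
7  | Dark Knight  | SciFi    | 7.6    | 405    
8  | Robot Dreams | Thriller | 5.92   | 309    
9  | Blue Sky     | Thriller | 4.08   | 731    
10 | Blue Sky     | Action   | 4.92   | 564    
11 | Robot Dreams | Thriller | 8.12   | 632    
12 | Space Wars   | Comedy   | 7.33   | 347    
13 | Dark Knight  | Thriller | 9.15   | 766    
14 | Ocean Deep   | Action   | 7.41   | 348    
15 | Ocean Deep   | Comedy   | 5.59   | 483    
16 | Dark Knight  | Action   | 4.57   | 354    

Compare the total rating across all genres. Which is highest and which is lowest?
SELECT genre, SUM(rating)
FROM movies
GROUP BY genre
ORDER BY SUM(rating)

All groups:
  SciFi: 7.60
  Action: 23.38
  Comedy: 30.26
  Thriller: 46.79

Highest: Thriller (46.79)
Lowest: SciFi (7.60)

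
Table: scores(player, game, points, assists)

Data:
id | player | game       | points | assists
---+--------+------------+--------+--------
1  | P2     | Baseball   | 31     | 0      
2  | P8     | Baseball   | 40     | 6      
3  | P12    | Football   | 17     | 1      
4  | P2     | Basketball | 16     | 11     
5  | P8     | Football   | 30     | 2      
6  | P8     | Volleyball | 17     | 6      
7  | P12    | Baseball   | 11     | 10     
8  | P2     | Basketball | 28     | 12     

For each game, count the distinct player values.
SELECT game, COUNT(DISTINCT player)
FROM scores
GROUP BY game

Result:
  Baseball: 3 distinct
  Basketball: 1 distinct
  Football: 2 distinct
  Volleyball: 1 distinct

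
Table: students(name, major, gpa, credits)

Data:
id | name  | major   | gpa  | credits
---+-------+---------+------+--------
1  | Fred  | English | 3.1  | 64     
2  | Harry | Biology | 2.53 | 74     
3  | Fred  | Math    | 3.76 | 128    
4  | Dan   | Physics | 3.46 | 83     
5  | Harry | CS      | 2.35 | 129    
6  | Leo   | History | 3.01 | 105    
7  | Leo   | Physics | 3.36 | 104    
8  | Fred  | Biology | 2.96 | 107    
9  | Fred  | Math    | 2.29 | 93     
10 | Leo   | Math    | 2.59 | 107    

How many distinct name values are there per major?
SELECT major, COUNT(DISTINCT name)
FROM students
GROUP BY major

Result:
  Biology: 2 distinct
  CS: 1 distinct
  English: 1 distinct
  History: 1 distinct
  Math: 2 distinct
  Physics: 2 distinct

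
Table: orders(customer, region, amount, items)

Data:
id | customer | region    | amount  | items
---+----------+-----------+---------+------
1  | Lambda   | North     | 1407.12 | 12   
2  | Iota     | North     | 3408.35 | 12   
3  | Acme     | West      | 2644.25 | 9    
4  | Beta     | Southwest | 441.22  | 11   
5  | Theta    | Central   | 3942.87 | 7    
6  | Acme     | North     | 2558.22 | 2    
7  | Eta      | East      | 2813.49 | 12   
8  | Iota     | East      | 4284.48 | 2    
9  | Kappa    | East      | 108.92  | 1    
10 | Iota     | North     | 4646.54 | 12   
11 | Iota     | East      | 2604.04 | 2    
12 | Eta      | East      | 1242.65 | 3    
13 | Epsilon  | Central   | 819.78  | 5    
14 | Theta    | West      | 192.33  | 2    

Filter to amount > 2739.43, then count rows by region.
SELECT region, COUNT(*)
FROM orders
WHERE amount > 2739.43
GROUP BY region

Note: WHERE filters rows before grouping.

Result:
  Central: 1
  East: 2
  North: 2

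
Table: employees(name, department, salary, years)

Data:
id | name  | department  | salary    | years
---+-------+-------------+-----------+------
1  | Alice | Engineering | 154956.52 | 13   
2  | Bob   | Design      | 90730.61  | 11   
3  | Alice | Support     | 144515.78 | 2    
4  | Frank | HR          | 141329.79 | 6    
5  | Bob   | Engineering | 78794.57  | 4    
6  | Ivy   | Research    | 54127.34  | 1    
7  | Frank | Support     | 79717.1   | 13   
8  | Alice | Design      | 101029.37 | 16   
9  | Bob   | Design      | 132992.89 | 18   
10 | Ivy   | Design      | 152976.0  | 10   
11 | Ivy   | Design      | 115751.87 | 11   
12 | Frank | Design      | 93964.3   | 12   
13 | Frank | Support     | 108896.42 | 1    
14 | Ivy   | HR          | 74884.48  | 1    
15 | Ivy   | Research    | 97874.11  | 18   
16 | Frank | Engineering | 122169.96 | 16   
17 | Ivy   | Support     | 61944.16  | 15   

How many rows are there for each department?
SELECT department, COUNT(*) as count
FROM employees
GROUP BY department

Result:
  Design: 6
  Engineering: 3
  HR: 2
  Research: 2
  Support: 4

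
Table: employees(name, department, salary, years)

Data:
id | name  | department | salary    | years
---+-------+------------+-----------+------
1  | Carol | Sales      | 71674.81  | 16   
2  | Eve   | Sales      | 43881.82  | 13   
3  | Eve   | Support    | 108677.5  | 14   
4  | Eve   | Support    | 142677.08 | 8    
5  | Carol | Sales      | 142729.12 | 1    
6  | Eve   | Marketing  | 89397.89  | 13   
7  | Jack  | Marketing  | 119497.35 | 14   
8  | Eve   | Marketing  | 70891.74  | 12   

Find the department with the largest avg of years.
SELECT department, AVG(years) as val
FROM employees
GROUP BY department
ORDER BY val DESC
LIMIT 1

Result: Marketing with avg(years) = 13.00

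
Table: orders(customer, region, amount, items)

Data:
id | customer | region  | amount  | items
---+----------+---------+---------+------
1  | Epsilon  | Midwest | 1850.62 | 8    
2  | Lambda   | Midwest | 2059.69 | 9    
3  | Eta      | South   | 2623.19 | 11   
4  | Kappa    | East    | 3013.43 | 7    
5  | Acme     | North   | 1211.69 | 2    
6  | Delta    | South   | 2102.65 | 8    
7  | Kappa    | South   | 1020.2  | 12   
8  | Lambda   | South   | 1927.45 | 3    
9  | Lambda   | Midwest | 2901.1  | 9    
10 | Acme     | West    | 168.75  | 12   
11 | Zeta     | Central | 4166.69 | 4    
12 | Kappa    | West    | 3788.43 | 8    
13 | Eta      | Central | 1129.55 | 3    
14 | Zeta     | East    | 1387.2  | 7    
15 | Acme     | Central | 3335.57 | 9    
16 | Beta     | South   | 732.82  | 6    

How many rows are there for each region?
SELECT region, COUNT(*) as count
FROM orders
GROUP BY region

Result:
  Central: 3
  East: 2
  Midwest: 3
  North: 1
  South: 5
  West: 2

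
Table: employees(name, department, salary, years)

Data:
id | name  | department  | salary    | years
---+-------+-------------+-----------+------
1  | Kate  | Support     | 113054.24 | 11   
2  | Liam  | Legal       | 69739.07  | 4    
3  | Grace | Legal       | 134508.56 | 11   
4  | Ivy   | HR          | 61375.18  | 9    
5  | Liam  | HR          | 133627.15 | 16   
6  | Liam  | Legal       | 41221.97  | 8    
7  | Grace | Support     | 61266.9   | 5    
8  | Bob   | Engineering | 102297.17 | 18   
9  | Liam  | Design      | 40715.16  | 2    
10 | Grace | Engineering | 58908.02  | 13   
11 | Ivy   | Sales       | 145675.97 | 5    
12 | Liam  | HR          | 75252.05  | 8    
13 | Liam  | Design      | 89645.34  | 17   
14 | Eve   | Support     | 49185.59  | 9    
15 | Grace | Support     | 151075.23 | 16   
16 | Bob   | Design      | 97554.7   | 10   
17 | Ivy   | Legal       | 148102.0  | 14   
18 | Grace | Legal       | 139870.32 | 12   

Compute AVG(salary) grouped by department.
SELECT department, AVG(salary) as result
FROM employees
GROUP BY department

Result:
  Design: 75971.73
  Engineering: 80602.60
  HR: 90084.79
  Legal: 106688.38
  Sales: 145675.97
  Support: 93645.49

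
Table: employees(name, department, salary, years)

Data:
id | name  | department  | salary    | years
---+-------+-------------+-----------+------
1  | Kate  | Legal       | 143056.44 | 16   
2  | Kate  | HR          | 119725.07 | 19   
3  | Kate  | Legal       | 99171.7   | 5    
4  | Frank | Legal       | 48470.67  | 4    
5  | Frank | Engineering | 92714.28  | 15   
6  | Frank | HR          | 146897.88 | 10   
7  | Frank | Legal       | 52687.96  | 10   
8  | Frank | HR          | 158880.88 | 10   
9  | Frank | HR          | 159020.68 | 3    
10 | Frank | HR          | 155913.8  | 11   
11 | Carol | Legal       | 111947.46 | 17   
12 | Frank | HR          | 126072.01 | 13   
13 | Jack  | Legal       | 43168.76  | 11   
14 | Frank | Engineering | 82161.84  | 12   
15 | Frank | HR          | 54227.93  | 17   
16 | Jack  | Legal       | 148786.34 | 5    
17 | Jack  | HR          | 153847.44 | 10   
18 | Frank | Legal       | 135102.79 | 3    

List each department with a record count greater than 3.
SELECT department, COUNT(*) as cnt
FROM employees
GROUP BY department
HAVING COUNT(*) > 3

Result:
  HR: 8
  Legal: 8

Note: HAVING filters groups after aggregation, WHERE filters rows before.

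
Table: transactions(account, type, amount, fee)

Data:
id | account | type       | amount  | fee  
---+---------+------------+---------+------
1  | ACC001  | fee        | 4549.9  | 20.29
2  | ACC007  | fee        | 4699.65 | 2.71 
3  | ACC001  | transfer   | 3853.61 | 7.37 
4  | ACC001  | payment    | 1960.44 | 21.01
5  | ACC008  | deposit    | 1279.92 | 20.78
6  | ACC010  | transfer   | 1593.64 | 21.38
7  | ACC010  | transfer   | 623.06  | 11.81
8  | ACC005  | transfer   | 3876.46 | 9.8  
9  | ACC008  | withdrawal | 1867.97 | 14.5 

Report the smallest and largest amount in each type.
SELECT type, MIN(amount), MAX(amount)
FROM transactions
GROUP BY type

Result:
  deposit: min=1279.92, max=1279.92
  fee: min=4549.90, max=4699.65
  payment: min=1960.44, max=1960.44
  transfer: min=623.06, max=3876.46
  withdrawal: min=1867.97, max=1867.97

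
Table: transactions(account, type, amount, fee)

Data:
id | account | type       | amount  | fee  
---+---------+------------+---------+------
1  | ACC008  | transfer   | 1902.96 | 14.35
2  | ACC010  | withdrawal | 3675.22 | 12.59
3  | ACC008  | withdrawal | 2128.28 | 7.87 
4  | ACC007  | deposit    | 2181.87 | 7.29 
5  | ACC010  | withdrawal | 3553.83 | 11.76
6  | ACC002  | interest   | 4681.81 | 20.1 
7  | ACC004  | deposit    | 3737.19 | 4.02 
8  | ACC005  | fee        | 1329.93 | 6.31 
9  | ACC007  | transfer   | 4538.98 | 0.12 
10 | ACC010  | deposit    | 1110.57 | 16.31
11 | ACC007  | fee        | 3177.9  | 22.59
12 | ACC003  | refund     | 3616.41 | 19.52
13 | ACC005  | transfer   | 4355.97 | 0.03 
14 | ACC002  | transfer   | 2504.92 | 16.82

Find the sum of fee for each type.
SELECT type, SUM(fee) as result
FROM transactions
GROUP BY type

Result:
  deposit: 27.62
  fee: 28.90
  interest: 20.10
  refund: 19.52
  transfer: 31.32
  withdrawal: 32.22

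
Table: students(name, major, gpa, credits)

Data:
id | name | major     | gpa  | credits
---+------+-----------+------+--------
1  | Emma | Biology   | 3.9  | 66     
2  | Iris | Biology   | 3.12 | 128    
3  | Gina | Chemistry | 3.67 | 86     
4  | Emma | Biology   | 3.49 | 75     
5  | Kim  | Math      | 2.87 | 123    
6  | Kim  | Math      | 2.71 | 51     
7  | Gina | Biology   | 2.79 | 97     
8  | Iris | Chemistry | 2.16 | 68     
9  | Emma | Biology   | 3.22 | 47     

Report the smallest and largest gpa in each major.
SELECT major, MIN(gpa), MAX(gpa)
FROM students
GROUP BY major

Result:
  Biology: min=2.79, max=3.90
  Chemistry: min=2.16, max=3.67
  Math: min=2.71, max=2.87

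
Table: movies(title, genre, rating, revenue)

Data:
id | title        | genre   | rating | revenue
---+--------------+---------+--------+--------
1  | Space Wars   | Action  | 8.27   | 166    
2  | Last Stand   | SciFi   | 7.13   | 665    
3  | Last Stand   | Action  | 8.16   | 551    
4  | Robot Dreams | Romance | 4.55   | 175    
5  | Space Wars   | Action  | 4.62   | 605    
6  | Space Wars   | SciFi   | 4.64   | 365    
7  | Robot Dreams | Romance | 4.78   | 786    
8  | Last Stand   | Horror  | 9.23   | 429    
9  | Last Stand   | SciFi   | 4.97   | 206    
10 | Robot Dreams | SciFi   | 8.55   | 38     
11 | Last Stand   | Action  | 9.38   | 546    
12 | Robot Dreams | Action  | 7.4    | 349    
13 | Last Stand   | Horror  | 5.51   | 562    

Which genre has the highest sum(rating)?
SELECT genre, SUM(rating) as val
FROM movies
GROUP BY genre
ORDER BY val DESC
LIMIT 1

Result: Action with sum(rating) = 37.83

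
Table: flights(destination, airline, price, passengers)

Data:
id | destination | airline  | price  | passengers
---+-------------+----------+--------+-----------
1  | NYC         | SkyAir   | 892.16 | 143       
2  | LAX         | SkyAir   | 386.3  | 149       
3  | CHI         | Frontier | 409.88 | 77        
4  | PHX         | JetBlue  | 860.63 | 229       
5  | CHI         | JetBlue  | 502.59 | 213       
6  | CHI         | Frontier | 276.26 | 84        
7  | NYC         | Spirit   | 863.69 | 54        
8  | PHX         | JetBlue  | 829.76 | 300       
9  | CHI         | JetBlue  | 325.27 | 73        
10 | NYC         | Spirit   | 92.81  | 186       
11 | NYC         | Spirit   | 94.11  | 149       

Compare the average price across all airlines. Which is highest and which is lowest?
SELECT airline, AVG(price)
FROM flights
GROUP BY airline
ORDER BY AVG(price)

All groups:
  Frontier: 343.07
  Spirit: 350.20
  JetBlue: 629.56
  SkyAir: 639.23

Highest: SkyAir (639.23)
Lowest: Frontier (343.07)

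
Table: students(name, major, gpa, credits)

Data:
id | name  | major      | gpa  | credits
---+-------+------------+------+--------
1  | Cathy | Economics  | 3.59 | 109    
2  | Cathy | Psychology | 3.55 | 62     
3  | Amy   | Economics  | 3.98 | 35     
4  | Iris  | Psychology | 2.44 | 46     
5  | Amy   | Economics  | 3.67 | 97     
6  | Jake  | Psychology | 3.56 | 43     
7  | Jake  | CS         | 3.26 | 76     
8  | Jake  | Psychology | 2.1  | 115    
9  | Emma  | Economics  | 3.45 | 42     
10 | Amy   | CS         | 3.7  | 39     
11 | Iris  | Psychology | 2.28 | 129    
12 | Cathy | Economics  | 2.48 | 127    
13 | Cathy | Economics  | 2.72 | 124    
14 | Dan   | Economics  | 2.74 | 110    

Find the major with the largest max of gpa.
SELECT major, MAX(gpa) as val
FROM students
GROUP BY major
ORDER BY val DESC
LIMIT 1

Result: Economics with max(gpa) = 3.98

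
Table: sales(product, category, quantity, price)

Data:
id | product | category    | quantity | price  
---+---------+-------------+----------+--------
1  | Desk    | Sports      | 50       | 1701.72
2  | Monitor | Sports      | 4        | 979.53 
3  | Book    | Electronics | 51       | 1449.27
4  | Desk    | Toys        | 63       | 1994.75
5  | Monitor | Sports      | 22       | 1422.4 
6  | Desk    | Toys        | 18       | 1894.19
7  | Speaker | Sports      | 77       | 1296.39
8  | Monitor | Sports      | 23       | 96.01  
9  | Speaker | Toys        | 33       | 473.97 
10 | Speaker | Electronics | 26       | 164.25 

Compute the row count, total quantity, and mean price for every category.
SELECT category,
       COUNT(*) as cnt,
       SUM(quantity) as total_quantity,
       AVG(price) as avg_price
FROM sales
GROUP BY category

Result:
  Electronics: 2 records, 77 total quantity, 806.76 avg price
  Sports: 5 records, 176 total quantity, 1099.21 avg price
  Toys: 3 records, 114 total quantity, 1454.30 avg price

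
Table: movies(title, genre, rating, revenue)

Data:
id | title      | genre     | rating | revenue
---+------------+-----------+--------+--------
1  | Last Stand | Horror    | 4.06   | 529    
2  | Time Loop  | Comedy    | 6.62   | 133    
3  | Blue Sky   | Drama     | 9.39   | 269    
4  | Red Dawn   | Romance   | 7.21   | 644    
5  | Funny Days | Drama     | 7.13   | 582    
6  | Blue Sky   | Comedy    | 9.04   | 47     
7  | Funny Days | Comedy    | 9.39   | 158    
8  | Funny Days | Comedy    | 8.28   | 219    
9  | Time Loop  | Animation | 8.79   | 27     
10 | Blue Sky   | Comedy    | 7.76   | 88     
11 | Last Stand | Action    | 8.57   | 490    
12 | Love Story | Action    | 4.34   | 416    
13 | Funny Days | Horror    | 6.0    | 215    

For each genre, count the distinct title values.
SELECT genre, COUNT(DISTINCT title)
FROM movies
GROUP BY genre

Result:
  Action: 2 distinct
  Animation: 1 distinct
  Comedy: 3 distinct
  Drama: 2 distinct
  Horror: 2 distinct
  Romance: 1 distinct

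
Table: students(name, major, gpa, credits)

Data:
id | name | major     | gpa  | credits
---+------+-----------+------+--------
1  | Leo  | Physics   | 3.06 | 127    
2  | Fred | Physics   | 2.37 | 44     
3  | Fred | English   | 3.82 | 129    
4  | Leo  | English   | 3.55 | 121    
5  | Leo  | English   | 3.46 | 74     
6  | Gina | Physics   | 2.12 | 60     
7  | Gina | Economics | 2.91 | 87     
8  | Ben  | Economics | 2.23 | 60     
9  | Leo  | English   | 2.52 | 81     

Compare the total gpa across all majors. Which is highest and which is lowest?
SELECT major, SUM(gpa)
FROM students
GROUP BY major
ORDER BY SUM(gpa)

All groups:
  Economics: 5.14
  Physics: 7.55
  English: 13.35

Highest: English (13.35)
Lowest: Economics (5.14)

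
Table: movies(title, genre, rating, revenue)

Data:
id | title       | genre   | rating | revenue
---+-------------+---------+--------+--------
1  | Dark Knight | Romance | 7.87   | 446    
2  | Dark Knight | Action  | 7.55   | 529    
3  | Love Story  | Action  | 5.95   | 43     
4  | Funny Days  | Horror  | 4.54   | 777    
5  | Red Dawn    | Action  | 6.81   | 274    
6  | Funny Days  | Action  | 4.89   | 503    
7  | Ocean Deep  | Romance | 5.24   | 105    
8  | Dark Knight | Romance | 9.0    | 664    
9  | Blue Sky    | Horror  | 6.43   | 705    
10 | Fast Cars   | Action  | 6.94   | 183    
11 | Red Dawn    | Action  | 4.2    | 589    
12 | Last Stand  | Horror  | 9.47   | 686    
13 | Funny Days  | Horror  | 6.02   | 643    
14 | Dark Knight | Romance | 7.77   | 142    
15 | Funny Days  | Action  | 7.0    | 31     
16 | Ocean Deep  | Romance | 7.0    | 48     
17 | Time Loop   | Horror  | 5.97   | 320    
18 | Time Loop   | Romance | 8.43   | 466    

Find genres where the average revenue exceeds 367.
SELECT genre, AVG(revenue)
FROM movies
GROUP BY genre
HAVING AVG(revenue) > 367

Result:
  Horror: avg=626.20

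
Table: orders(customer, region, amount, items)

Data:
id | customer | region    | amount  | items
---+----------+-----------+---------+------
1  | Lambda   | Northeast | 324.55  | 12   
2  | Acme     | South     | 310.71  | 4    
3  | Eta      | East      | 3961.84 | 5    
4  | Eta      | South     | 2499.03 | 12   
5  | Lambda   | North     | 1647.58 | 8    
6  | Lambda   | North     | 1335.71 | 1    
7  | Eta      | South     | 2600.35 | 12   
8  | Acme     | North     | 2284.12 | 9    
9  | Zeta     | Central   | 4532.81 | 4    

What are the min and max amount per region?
SELECT region, MIN(amount), MAX(amount)
FROM orders
GROUP BY region

Result:
  Central: min=4532.81, max=4532.81
  East: min=3961.84, max=3961.84
  North: min=1335.71, max=2284.12
  Northeast: min=324.55, max=324.55
  South: min=310.71, max=2600.35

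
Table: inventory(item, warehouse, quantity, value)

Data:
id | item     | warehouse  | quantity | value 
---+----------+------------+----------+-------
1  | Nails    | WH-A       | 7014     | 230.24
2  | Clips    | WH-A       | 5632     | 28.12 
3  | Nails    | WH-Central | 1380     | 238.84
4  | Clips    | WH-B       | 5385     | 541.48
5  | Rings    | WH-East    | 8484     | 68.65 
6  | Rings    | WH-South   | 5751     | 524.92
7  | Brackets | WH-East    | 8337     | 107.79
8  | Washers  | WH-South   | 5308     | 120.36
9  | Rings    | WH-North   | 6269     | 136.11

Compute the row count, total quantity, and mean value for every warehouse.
SELECT warehouse,
       COUNT(*) as cnt,
       SUM(quantity) as total_quantity,
       AVG(value) as avg_value
FROM inventory
GROUP BY warehouse

Result:
  WH-A: 2 records, 12646 total quantity, 129.18 avg value
  WH-B: 1 records, 5385 total quantity, 541.48 avg value
  WH-Central: 1 records, 1380 total quantity, 238.84 avg value
  WH-East: 2 records, 16821 total quantity, 88.22 avg value
  WH-North: 1 records, 6269 total quantity, 136.11 avg value
  WH-South: 2 records, 11059 total quantity, 322.64 avg value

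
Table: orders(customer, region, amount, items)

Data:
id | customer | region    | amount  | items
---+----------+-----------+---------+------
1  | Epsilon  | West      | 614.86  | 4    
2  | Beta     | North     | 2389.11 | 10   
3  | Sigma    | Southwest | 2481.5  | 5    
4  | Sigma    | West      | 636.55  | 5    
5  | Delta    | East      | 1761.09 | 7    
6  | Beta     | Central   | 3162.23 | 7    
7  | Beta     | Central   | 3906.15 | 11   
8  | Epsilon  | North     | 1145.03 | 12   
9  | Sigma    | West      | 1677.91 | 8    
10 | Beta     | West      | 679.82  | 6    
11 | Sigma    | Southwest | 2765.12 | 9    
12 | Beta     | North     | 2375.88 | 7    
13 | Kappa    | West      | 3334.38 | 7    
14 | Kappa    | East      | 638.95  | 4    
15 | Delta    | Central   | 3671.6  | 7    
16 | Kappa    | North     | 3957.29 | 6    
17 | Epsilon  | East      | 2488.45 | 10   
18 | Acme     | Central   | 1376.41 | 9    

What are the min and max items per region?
SELECT region, MIN(items), MAX(items)
FROM orders
GROUP BY region

Result:
  Central: min=7, max=11
  East: min=4, max=10
  North: min=6, max=12
  Southwest: min=5, max=9
  West: min=4, max=8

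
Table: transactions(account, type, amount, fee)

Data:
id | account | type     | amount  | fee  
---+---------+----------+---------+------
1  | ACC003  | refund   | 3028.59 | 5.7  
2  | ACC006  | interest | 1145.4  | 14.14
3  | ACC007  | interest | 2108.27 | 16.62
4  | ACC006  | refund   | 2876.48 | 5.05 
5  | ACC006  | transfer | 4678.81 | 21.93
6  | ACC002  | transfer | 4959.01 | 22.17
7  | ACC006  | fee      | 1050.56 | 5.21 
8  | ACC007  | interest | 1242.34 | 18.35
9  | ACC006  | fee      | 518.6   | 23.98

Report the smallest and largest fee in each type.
SELECT type, MIN(fee), MAX(fee)
FROM transactions
GROUP BY type

Result:
  fee: min=5.21, max=23.98
  interest: min=14.14, max=18.35
  refund: min=5.05, max=5.70
  transfer: min=21.93, max=22.17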